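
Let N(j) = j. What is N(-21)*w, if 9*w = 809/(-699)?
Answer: 5663/2097 ≈ 2.7005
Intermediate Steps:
w = -809/6291 (w = (809/(-699))/9 = (809*(-1/699))/9 = (1/9)*(-809/699) = -809/6291 ≈ -0.12860)
N(-21)*w = -21*(-809/6291) = 5663/2097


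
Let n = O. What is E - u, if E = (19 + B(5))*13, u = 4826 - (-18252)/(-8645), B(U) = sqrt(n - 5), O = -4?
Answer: -3043631/665 + 39*I ≈ -4576.9 + 39.0*I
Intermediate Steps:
n = -4
B(U) = 3*I (B(U) = sqrt(-4 - 5) = sqrt(-9) = 3*I)
u = 3207886/665 (u = 4826 - (-18252)*(-1)/8645 = 4826 - 1*1404/665 = 4826 - 1404/665 = 3207886/665 ≈ 4823.9)
E = 247 + 39*I (E = (19 + 3*I)*13 = 247 + 39*I ≈ 247.0 + 39.0*I)
E - u = (247 + 39*I) - 1*3207886/665 = (247 + 39*I) - 3207886/665 = -3043631/665 + 39*I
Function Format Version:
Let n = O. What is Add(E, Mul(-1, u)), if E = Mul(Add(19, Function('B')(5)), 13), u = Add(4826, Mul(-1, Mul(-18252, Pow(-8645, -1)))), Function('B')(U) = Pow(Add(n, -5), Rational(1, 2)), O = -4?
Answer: Add(Rational(-3043631, 665), Mul(39, I)) ≈ Add(-4576.9, Mul(39.000, I))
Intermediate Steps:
n = -4
Function('B')(U) = Mul(3, I) (Function('B')(U) = Pow(Add(-4, -5), Rational(1, 2)) = Pow(-9, Rational(1, 2)) = Mul(3, I))
u = Rational(3207886, 665) (u = Add(4826, Mul(-1, Mul(-18252, Rational(-1, 8645)))) = Add(4826, Mul(-1, Rational(1404, 665))) = Add(4826, Rational(-1404, 665)) = Rational(3207886, 665) ≈ 4823.9)
E = Add(247, Mul(39, I)) (E = Mul(Add(19, Mul(3, I)), 13) = Add(247, Mul(39, I)) ≈ Add(247.00, Mul(39.000, I)))
Add(E, Mul(-1, u)) = Add(Add(247, Mul(39, I)), Mul(-1, Rational(3207886, 665))) = Add(Add(247, Mul(39, I)), Rational(-3207886, 665)) = Add(Rational(-3043631, 665), Mul(39, I))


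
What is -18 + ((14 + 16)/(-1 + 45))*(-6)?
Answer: -243/11 ≈ -22.091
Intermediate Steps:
-18 + ((14 + 16)/(-1 + 45))*(-6) = -18 + (30/44)*(-6) = -18 + (30*(1/44))*(-6) = -18 + (15/22)*(-6) = -18 - 45/11 = -243/11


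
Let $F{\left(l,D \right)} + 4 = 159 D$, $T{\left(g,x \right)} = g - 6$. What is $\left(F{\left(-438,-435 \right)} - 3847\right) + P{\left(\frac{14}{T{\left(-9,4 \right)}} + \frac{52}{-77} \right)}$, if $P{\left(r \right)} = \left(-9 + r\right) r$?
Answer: $- \frac{97382403326}{1334025} \approx -72999.0$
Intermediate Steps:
$T{\left(g,x \right)} = -6 + g$
$F{\left(l,D \right)} = -4 + 159 D$
$P{\left(r \right)} = r \left(-9 + r\right)$
$\left(F{\left(-438,-435 \right)} - 3847\right) + P{\left(\frac{14}{T{\left(-9,4 \right)}} + \frac{52}{-77} \right)} = \left(\left(-4 + 159 \left(-435\right)\right) - 3847\right) + \left(\frac{14}{-6 - 9} + \frac{52}{-77}\right) \left(-9 + \left(\frac{14}{-6 - 9} + \frac{52}{-77}\right)\right) = \left(\left(-4 - 69165\right) - 3847\right) + \left(\frac{14}{-15} + 52 \left(- \frac{1}{77}\right)\right) \left(-9 + \left(\frac{14}{-15} + 52 \left(- \frac{1}{77}\right)\right)\right) = \left(-69169 - 3847\right) + \left(14 \left(- \frac{1}{15}\right) - \frac{52}{77}\right) \left(-9 + \left(14 \left(- \frac{1}{15}\right) - \frac{52}{77}\right)\right) = -73016 + \left(- \frac{14}{15} - \frac{52}{77}\right) \left(-9 - \frac{1858}{1155}\right) = -73016 - \frac{1858 \left(-9 - \frac{1858}{1155}\right)}{1155} = -73016 - - \frac{22766074}{1334025} = -73016 + \frac{22766074}{1334025} = - \frac{97382403326}{1334025}$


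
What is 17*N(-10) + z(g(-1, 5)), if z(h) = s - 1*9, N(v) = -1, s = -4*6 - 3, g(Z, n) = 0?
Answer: -53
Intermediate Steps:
s = -27 (s = -24 - 3 = -27)
z(h) = -36 (z(h) = -27 - 1*9 = -27 - 9 = -36)
17*N(-10) + z(g(-1, 5)) = 17*(-1) - 36 = -17 - 36 = -53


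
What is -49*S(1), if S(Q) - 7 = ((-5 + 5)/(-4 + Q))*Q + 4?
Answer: -539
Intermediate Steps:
S(Q) = 11 (S(Q) = 7 + (((-5 + 5)/(-4 + Q))*Q + 4) = 7 + ((0/(-4 + Q))*Q + 4) = 7 + (0*Q + 4) = 7 + (0 + 4) = 7 + 4 = 11)
-49*S(1) = -49*11 = -539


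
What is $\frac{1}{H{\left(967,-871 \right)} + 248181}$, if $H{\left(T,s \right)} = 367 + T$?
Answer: $\frac{1}{249515} \approx 4.0078 \cdot 10^{-6}$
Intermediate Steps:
$\frac{1}{H{\left(967,-871 \right)} + 248181} = \frac{1}{\left(367 + 967\right) + 248181} = \frac{1}{1334 + 248181} = \frac{1}{249515}$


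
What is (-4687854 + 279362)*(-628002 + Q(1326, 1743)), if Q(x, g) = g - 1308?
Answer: 2766624098964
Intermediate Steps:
Q(x, g) = -1308 + g
(-4687854 + 279362)*(-628002 + Q(1326, 1743)) = (-4687854 + 279362)*(-628002 + (-1308 + 1743)) = -4408492*(-628002 + 435) = -4408492*(-627567) = 2766624098964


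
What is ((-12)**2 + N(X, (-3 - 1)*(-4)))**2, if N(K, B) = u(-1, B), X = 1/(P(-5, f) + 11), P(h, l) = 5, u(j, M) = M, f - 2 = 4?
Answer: 25600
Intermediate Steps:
f = 6 (f = 2 + 4 = 6)
X = 1/16 (X = 1/(5 + 11) = 1/16 ≈ 0.062500)
N(K, B) = B
((-12)**2 + N(X, (-3 - 1)*(-4)))**2 = ((-12)**2 + (-3 - 1)*(-4))**2 = (144 - 4*(-4))**2 = (144 + 16)**2 = 160**2 = 25600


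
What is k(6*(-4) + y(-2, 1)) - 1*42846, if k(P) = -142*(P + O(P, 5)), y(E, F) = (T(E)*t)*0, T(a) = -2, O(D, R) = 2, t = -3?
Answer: -39722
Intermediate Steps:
y(E, F) = 0 (y(E, F) = -2*(-3)*0 = 6*0 = 0)
k(P) = -284 - 142*P (k(P) = -142*(P + 2) = -142*(2 + P) = -284 - 142*P)
k(6*(-4) + y(-2, 1)) - 1*42846 = (-284 - 142*(6*(-4) + 0)) - 1*42846 = (-284 - 142*(-24 + 0)) - 42846 = (-284 - 142*(-24)) - 42846 = (-284 + 3408) - 42846 = 3124 - 42846 = -39722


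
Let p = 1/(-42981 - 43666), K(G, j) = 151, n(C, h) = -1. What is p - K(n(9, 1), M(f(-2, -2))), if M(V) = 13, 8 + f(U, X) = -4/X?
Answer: -13083698/86647 ≈ -151.00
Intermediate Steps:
f(U, X) = -8 - 4/X
p = -1/86647 (p = 1/(-86647) = -1/86647 ≈ -1.1541e-5)
p - K(n(9, 1), M(f(-2, -2))) = -1/86647 - 1*151 = -1/86647 - 151 = -13083698/86647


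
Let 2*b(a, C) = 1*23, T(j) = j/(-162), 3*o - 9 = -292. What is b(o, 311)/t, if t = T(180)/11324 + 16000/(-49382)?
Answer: -14469345747/407787455 ≈ -35.483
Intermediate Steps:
o = -283/3 (o = 3 + (⅓)*(-292) = 3 - 292/3 = -283/3 ≈ -94.333)
T(j) = -j/162 (T(j) = j*(-1/162) = -j/162)
b(a, C) = 23/2 (b(a, C) = (1*23)/2 = (½)*23 = 23/2)
t = -407787455/1258203978 (t = -1/162*180/11324 + 16000/(-49382) = -10/9*1/11324 + 16000*(-1/49382) = -5/50958 - 8000/24691 = -407787455/1258203978 ≈ -0.32410)
b(o, 311)/t = 23/(2*(-407787455/1258203978)) = (23/2)*(-1258203978/407787455) = -14469345747/407787455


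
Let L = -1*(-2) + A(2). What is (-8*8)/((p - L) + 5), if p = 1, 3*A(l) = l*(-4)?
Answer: -48/5 ≈ -9.6000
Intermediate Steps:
A(l) = -4*l/3 (A(l) = (l*(-4))/3 = (-4*l)/3 = -4*l/3)
L = -⅔ (L = -1*(-2) - 4/3*2 = 2 - 8/3 = -⅔ ≈ -0.66667)
(-8*8)/((p - L) + 5) = (-8*8)/((1 - 1*(-⅔)) + 5) = -64/((1 + ⅔) + 5) = -64/(5/3 + 5) = -64/20/3 = -64*3/20 = -48/5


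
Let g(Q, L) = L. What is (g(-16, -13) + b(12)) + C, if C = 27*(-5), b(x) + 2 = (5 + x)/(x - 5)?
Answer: -1033/7 ≈ -147.57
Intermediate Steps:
b(x) = -2 + (5 + x)/(-5 + x) (b(x) = -2 + (5 + x)/(x - 5) = -2 + (5 + x)/(-5 + x))
C = -135
(g(-16, -13) + b(12)) + C = (-13 + (15 - 1*12)/(-5 + 12)) - 135 = (-13 + (15 - 12)/7) - 135 = (-13 + (⅐)*3) - 135 = (-13 + 3/7) - 135 = -88/7 - 135 = -1033/7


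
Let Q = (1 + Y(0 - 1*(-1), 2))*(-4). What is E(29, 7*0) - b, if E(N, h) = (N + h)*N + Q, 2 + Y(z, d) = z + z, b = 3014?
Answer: -2177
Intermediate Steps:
Y(z, d) = -2 + 2*z (Y(z, d) = -2 + (z + z) = -2 + 2*z)
Q = -4 (Q = (1 + (-2 + 2*(0 - 1*(-1))))*(-4) = (1 + (-2 + 2*(0 + 1)))*(-4) = (1 + (-2 + 2*1))*(-4) = (1 + (-2 + 2))*(-4) = (1 + 0)*(-4) = 1*(-4) = -4)
E(N, h) = -4 + N*(N + h) (E(N, h) = (N + h)*N - 4 = N*(N + h) - 4 = -4 + N*(N + h))
E(29, 7*0) - b = (-4 + 29² + 29*(7*0)) - 1*3014 = (-4 + 841 + 29*0) - 3014 = (-4 + 841 + 0) - 3014 = 837 - 3014 = -2177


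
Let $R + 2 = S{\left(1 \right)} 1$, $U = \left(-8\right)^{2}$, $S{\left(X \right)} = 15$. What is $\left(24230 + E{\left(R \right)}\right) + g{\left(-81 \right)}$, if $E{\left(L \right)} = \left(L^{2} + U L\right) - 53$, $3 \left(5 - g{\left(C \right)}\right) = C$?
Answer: $25210$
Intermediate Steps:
$U = 64$
$R = 13$ ($R = -2 + 15 \cdot 1 = -2 + 15 = 13$)
$g{\left(C \right)} = 5 - \frac{C}{3}$
$E{\left(L \right)} = -53 + L^{2} + 64 L$ ($E{\left(L \right)} = \left(L^{2} + 64 L\right) - 53 = -53 + L^{2} + 64 L$)
$\left(24230 + E{\left(R \right)}\right) + g{\left(-81 \right)} = \left(24230 + \left(-53 + 13^{2} + 64 \cdot 13\right)\right) + \left(5 - -27\right) = \left(24230 + \left(-53 + 169 + 832\right)\right) + \left(5 + 27\right) = \left(24230 + 948\right) + 32 = 25178 + 32 = 25210$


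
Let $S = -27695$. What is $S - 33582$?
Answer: $-61277$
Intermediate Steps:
$S - 33582 = -27695 - 33582 = -61277$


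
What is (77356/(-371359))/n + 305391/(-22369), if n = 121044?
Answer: -3431891254416400/251375992721931 ≈ -13.652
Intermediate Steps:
(77356/(-371359))/n + 305391/(-22369) = (77356/(-371359))/121044 + 305391/(-22369) = (77356*(-1/371359))*(1/121044) + 305391*(-1/22369) = -77356/371359*1/121044 - 305391/22369 = -19339/11237694699 - 305391/22369 = -3431891254416400/251375992721931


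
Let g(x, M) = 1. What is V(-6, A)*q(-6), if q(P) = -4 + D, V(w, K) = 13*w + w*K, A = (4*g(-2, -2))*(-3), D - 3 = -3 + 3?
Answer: 6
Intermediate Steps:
D = 3 (D = 3 + (-3 + 3) = 3 + 0 = 3)
A = -12 (A = (4*1)*(-3) = 4*(-3) = -12)
V(w, K) = 13*w + K*w
q(P) = -1 (q(P) = -4 + 3 = -1)
V(-6, A)*q(-6) = -6*(13 - 12)*(-1) = -6*1*(-1) = -6*(-1) = 6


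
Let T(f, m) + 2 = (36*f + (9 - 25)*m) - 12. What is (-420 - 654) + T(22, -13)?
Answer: -88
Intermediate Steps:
T(f, m) = -14 - 16*m + 36*f (T(f, m) = -2 + ((36*f + (9 - 25)*m) - 12) = -2 + ((36*f - 16*m) - 12) = -2 + ((-16*m + 36*f) - 12) = -2 + (-12 - 16*m + 36*f) = -14 - 16*m + 36*f)
(-420 - 654) + T(22, -13) = (-420 - 654) + (-14 - 16*(-13) + 36*22) = -1074 + (-14 + 208 + 792) = -1074 + 986 = -88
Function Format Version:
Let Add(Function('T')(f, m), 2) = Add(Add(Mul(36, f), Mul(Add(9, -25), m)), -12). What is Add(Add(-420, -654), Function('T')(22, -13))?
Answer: -88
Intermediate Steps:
Function('T')(f, m) = Add(-14, Mul(-16, m), Mul(36, f)) (Function('T')(f, m) = Add(-2, Add(Add(Mul(36, f), Mul(Add(9, -25), m)), -12)) = Add(-2, Add(Add(Mul(36, f), Mul(-16, m)), -12)) = Add(-2, Add(Add(Mul(-16, m), Mul(36, f)), -12)) = Add(-2, Add(-12, Mul(-16, m), Mul(36, f))) = Add(-14, Mul(-16, m), Mul(36, f)))
Add(Add(-420, -654), Function('T')(22, -13)) = Add(Add(-420, -654), Add(-14, Mul(-16, -13), Mul(36, 22))) = Add(-1074, Add(-14, 208, 792)) = Add(-1074, 986) = -88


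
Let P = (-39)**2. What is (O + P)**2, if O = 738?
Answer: 5103081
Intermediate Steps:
P = 1521
(O + P)**2 = (738 + 1521)**2 = 2259**2 = 5103081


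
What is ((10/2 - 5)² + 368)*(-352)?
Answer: -129536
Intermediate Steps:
((10/2 - 5)² + 368)*(-352) = ((10*(½) - 5)² + 368)*(-352) = ((5 - 5)² + 368)*(-352) = (0² + 368)*(-352) = (0 + 368)*(-352) = 368*(-352) = -129536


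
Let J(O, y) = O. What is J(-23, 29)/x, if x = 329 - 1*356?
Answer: 23/27 ≈ 0.85185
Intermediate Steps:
x = -27 (x = 329 - 356 = -27)
J(-23, 29)/x = -23/(-27) = -23*(-1/27) = 23/27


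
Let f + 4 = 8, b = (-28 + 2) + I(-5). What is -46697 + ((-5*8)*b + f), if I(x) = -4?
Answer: -45493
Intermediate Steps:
b = -30 (b = (-28 + 2) - 4 = -26 - 4 = -30)
f = 4 (f = -4 + 8 = 4)
-46697 + ((-5*8)*b + f) = -46697 + (-5*8*(-30) + 4) = -46697 + (-40*(-30) + 4) = -46697 + (1200 + 4) = -46697 + 1204 = -45493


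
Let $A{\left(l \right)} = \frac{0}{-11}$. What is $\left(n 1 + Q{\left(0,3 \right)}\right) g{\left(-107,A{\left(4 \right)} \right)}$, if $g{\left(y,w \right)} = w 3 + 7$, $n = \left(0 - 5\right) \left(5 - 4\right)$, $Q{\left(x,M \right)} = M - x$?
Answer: $-14$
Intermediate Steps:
$A{\left(l \right)} = 0$ ($A{\left(l \right)} = 0 \left(- \frac{1}{11}\right) = 0$)
$n = -5$ ($n = \left(-5\right) 1 = -5$)
$g{\left(y,w \right)} = 7 + 3 w$ ($g{\left(y,w \right)} = 3 w + 7 = 7 + 3 w$)
$\left(n 1 + Q{\left(0,3 \right)}\right) g{\left(-107,A{\left(4 \right)} \right)} = \left(\left(-5\right) 1 + \left(3 - 0\right)\right) \left(7 + 3 \cdot 0\right) = \left(-5 + \left(3 + 0\right)\right) \left(7 + 0\right) = \left(-5 + 3\right) 7 = \left(-2\right) 7 = -14$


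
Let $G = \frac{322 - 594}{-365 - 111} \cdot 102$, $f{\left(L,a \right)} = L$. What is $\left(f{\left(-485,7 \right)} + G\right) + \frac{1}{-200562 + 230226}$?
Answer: $- \frac{88606361}{207648} \approx -426.71$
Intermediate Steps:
$G = \frac{408}{7}$ ($G = - \frac{272}{-476} \cdot 102 = \left(-272\right) \left(- \frac{1}{476}\right) 102 = \frac{4}{7} \cdot 102 = \frac{408}{7} \approx 58.286$)
$\left(f{\left(-485,7 \right)} + G\right) + \frac{1}{-200562 + 230226} = \left(-485 + \frac{408}{7}\right) + \frac{1}{-200562 + 230226} = - \frac{2987}{7} + \frac{1}{29664} = - \frac{88606361}{207648}$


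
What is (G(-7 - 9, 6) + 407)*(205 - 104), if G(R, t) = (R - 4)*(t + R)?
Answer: 61307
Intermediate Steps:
G(R, t) = (-4 + R)*(R + t)
(G(-7 - 9, 6) + 407)*(205 - 104) = (((-7 - 9)**2 - 4*(-7 - 9) - 4*6 + (-7 - 9)*6) + 407)*(205 - 104) = (((-16)**2 - 4*(-16) - 24 - 16*6) + 407)*101 = ((256 + 64 - 24 - 96) + 407)*101 = (200 + 407)*101 = 607*101 = 61307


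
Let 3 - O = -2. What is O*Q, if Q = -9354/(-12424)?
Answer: 23385/6212 ≈ 3.7645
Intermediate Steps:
O = 5 (O = 3 - 1*(-2) = 3 + 2 = 5)
Q = 4677/6212 (Q = -9354*(-1/12424) = 4677/6212 ≈ 0.75290)
O*Q = 5*(4677/6212) = 23385/6212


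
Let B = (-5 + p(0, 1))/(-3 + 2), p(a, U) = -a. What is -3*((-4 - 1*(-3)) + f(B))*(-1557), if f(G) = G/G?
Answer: 0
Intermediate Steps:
B = 5 (B = (-5 - 1*0)/(-3 + 2) = (-5 + 0)/(-1) = -5*(-1) = 5)
f(G) = 1
-3*((-4 - 1*(-3)) + f(B))*(-1557) = -3*((-4 - 1*(-3)) + 1)*(-1557) = -3*((-4 + 3) + 1)*(-1557) = -3*(-1 + 1)*(-1557) = -3*0*(-1557) = 0*(-1557) = 0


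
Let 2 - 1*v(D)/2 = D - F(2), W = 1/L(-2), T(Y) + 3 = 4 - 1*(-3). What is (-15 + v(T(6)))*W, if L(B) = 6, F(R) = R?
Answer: -5/2 ≈ -2.5000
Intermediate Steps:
T(Y) = 4 (T(Y) = -3 + (4 - 1*(-3)) = -3 + (4 + 3) = -3 + 7 = 4)
W = ⅙ (W = 1/6 = ⅙ ≈ 0.16667)
v(D) = 8 - 2*D (v(D) = 4 - 2*(D - 1*2) = 4 - 2*(D - 2) = 4 - 2*(-2 + D) = 4 + (4 - 2*D) = 8 - 2*D)
(-15 + v(T(6)))*W = (-15 + (8 - 2*4))*(⅙) = (-15 + (8 - 8))*(⅙) = (-15 + 0)*(⅙) = -15*⅙ = -5/2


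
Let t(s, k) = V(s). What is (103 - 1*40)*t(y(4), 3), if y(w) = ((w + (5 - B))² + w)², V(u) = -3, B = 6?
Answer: -189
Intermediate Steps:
y(w) = (w + (-1 + w)²)² (y(w) = ((w + (5 - 1*6))² + w)² = ((w + (5 - 6))² + w)² = ((w - 1)² + w)² = ((-1 + w)² + w)² = (w + (-1 + w)²)²)
t(s, k) = -3
(103 - 1*40)*t(y(4), 3) = (103 - 1*40)*(-3) = (103 - 40)*(-3) = 63*(-3) = -189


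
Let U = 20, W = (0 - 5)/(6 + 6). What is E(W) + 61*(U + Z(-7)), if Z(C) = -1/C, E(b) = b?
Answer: 103177/84 ≈ 1228.3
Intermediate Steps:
W = -5/12 ≈ -0.41667
E(W) + 61*(U + Z(-7)) = -5/12 + 61*(20 - 1/(-7)) = -5/12 + 61*(20 - 1*(-⅐)) = -5/12 + 61*(20 + ⅐) = -5/12 + 61*(141/7) = -5/12 + 8601/7 = 103177/84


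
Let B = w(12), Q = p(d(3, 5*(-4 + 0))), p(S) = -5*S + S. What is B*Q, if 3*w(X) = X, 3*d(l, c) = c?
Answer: 320/3 ≈ 106.67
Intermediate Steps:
d(l, c) = c/3
w(X) = X/3
p(S) = -4*S
Q = 80/3 (Q = -4*5*(-4 + 0)/3 = -4*5*(-4)/3 = -4*(-20)/3 = -4*(-20/3) = 80/3 ≈ 26.667)
B = 4 (B = (1/3)*12 = 4)
B*Q = 4*(80/3) = 320/3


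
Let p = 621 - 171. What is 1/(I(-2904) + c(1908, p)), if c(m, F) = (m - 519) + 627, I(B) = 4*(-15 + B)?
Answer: -1/9660 ≈ -0.00010352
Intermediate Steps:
p = 450
I(B) = -60 + 4*B
c(m, F) = 108 + m (c(m, F) = (-519 + m) + 627 = 108 + m)
1/(I(-2904) + c(1908, p)) = 1/((-60 + 4*(-2904)) + (108 + 1908)) = 1/((-60 - 11616) + 2016) = 1/(-11676 + 2016) = 1/(-9660) = -1/9660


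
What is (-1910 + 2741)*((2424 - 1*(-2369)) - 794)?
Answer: 3323169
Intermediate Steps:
(-1910 + 2741)*((2424 - 1*(-2369)) - 794) = 831*((2424 + 2369) - 794) = 831*(4793 - 794) = 831*3999 = 3323169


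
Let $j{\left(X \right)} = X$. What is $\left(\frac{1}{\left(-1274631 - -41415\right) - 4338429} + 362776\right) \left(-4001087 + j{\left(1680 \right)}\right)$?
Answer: $- \frac{8083837739437694233}{5571645} \approx -1.4509 \cdot 10^{12}$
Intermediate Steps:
$\left(\frac{1}{\left(-1274631 - -41415\right) - 4338429} + 362776\right) \left(-4001087 + j{\left(1680 \right)}\right) = \left(\frac{1}{\left(-1274631 - -41415\right) - 4338429} + 362776\right) \left(-4001087 + 1680\right) = \left(\frac{1}{\left(-1274631 + 41415\right) - 4338429} + 362776\right) \left(-3999407\right) = \left(\frac{1}{-1233216 - 4338429} + 362776\right) \left(-3999407\right) = \left(\frac{1}{-5571645} + 362776\right) \left(-3999407\right) = \left(- \frac{1}{5571645} + 362776\right) \left(-3999407\right) = \frac{2021259086519}{5571645} \left(-3999407\right) = - \frac{8083837739437694233}{5571645}$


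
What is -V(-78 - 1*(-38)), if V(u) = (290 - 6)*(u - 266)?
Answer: 86904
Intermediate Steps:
V(u) = -75544 + 284*u (V(u) = 284*(-266 + u) = -75544 + 284*u)
-V(-78 - 1*(-38)) = -(-75544 + 284*(-78 - 1*(-38))) = -(-75544 + 284*(-78 + 38)) = -(-75544 + 284*(-40)) = -(-75544 - 11360) = -1*(-86904) = 86904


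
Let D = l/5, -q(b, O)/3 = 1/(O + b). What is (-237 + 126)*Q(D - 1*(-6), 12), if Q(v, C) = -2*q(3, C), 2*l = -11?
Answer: -222/5 ≈ -44.400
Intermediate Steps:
l = -11/2 (l = (½)*(-11) = -11/2 ≈ -5.5000)
q(b, O) = -3/(O + b)
D = -11/10 (D = -11/2/5 = -11/2*⅕ = -11/10 ≈ -1.1000)
Q(v, C) = 6/(3 + C) (Q(v, C) = -(-6)/(C + 3) = -(-6)/(3 + C) = 6/(3 + C))
(-237 + 126)*Q(D - 1*(-6), 12) = (-237 + 126)*(6/(3 + 12)) = -666/15 = -111*⅖ = -222/5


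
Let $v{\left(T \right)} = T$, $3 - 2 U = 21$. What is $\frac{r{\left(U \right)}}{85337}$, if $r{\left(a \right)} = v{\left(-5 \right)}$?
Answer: $- \frac{5}{85337} \approx -5.8591 \cdot 10^{-5}$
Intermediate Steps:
$U = -9$ ($U = \frac{3}{2} - \frac{21}{2} = -9$)
$r{\left(a \right)} = -5$
$\frac{r{\left(U \right)}}{85337} = - \frac{5}{85337}$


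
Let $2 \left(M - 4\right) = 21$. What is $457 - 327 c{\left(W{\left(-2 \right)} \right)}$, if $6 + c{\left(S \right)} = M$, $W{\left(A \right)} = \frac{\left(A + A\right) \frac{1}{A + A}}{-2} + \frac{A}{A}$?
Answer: $- \frac{4645}{2} \approx -2322.5$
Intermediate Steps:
$M = \frac{29}{2}$ ($M = 4 + \frac{1}{2} \cdot 21 = 4 + \frac{21}{2} = \frac{29}{2} \approx 14.5$)
$W{\left(A \right)} = \frac{1}{2}$ ($W{\left(A \right)} = \frac{2 A}{2 A} \left(- \frac{1}{2}\right) + 1 = 2 A \frac{1}{2 A} \left(- \frac{1}{2}\right) + 1 = 1 \left(- \frac{1}{2}\right) + 1 = - \frac{1}{2} + 1 = \frac{1}{2}$)
$c{\left(S \right)} = \frac{17}{2}$ ($c{\left(S \right)} = -6 + \frac{29}{2} = \frac{17}{2}$)
$457 - 327 c{\left(W{\left(-2 \right)} \right)} = 457 - \frac{5559}{2} = - \frac{4645}{2}$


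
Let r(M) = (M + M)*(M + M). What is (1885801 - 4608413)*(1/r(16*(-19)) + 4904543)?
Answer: -1234046339354300109/92416 ≈ -1.3353e+13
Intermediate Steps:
r(M) = 4*M² (r(M) = (2*M)*(2*M) = 4*M²)
(1885801 - 4608413)*(1/r(16*(-19)) + 4904543) = (1885801 - 4608413)*(1/(4*(16*(-19))²) + 4904543) = -2722612*(1/(4*(-304)²) + 4904543) = -2722612*(1/(4*92416) + 4904543) = -2722612*(1/369664 + 4904543) = -2722612*1813032983553/369664 = -1234046339354300109/92416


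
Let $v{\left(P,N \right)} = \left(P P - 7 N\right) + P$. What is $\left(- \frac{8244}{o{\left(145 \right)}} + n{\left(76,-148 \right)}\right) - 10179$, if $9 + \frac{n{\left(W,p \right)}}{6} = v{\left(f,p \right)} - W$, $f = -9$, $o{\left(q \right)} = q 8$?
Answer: $- \frac{1173951}{290} \approx -4048.1$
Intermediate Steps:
$o{\left(q \right)} = 8 q$
$v{\left(P,N \right)} = P + P^{2} - 7 N$ ($v{\left(P,N \right)} = \left(P^{2} - 7 N\right) + P = P + P^{2} - 7 N$)
$n{\left(W,p \right)} = 378 - 42 p - 6 W$ ($n{\left(W,p \right)} = -54 + 6 \left(\left(-9 + \left(-9\right)^{2} - 7 p\right) - W\right) = -54 + 6 \left(\left(-9 + 81 - 7 p\right) - W\right) = -54 + 6 \left(\left(72 - 7 p\right) - W\right) = -54 + 6 \left(72 - W - 7 p\right) = -54 - \left(-432 + 6 W + 42 p\right) = 378 - 42 p - 6 W$)
$\left(- \frac{8244}{o{\left(145 \right)}} + n{\left(76,-148 \right)}\right) - 10179 = \left(- \frac{8244}{8 \cdot 145} - -6138\right) - 10179 = \left(- \frac{8244}{1160} + \left(378 + 6216 - 456\right)\right) - 10179 = \left(\left(-8244\right) \frac{1}{1160} + 6138\right) - 10179 = \left(- \frac{2061}{290} + 6138\right) - 10179 = \frac{1777959}{290} - 10179 = - \frac{1173951}{290}$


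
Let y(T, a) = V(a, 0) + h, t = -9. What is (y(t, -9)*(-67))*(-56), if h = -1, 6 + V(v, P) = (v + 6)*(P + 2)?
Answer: -48776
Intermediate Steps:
V(v, P) = -6 + (2 + P)*(6 + v) (V(v, P) = -6 + (v + 6)*(P + 2) = -6 + (6 + v)*(2 + P) = -6 + (2 + P)*(6 + v))
y(T, a) = 5 + 2*a (y(T, a) = (6 + 2*a + 6*0 + 0*a) - 1 = (6 + 2*a + 0 + 0) - 1 = (6 + 2*a) - 1 = 5 + 2*a)
(y(t, -9)*(-67))*(-56) = ((5 + 2*(-9))*(-67))*(-56) = ((5 - 18)*(-67))*(-56) = -13*(-67)*(-56) = 871*(-56) = -48776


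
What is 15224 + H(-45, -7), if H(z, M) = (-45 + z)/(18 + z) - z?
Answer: 45817/3 ≈ 15272.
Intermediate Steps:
H(z, M) = -z + (-45 + z)/(18 + z) (H(z, M) = (-45 + z)/(18 + z) - z = -z + (-45 + z)/(18 + z))
15224 + H(-45, -7) = 15224 + (-45 - 1*(-45)² - 17*(-45))/(18 - 45) = 15224 + (-45 - 1*2025 + 765)/(-27) = 15224 - (-45 - 2025 + 765)/27 = 15224 - 1/27*(-1305) = 15224 + 145/3 = 45817/3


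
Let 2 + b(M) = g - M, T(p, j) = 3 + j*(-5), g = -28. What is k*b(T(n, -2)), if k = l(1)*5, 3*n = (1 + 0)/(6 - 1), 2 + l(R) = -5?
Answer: 1505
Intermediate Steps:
l(R) = -7 (l(R) = -2 - 5 = -7)
n = 1/15 (n = ((1 + 0)/(6 - 1))/3 = (1/5)/3 = (1*(1/5))/3 = (1/3)*(1/5) = 1/15 ≈ 0.066667)
T(p, j) = 3 - 5*j
k = -35 (k = -7*5 = -35)
b(M) = -30 - M (b(M) = -2 + (-28 - M) = -30 - M)
k*b(T(n, -2)) = -35*(-30 - (3 - 5*(-2))) = -35*(-30 - (3 + 10)) = -35*(-30 - 1*13) = -35*(-30 - 13) = -35*(-43) = 1505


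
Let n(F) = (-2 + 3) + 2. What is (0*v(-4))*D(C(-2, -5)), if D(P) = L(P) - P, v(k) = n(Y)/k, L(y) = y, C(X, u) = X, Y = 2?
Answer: 0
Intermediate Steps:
n(F) = 3 (n(F) = 1 + 2 = 3)
v(k) = 3/k
D(P) = 0 (D(P) = P - P = 0)
(0*v(-4))*D(C(-2, -5)) = (0*(3/(-4)))*0 = (0*(3*(-¼)))*0 = (0*(-¾))*0 = 0*0 = 0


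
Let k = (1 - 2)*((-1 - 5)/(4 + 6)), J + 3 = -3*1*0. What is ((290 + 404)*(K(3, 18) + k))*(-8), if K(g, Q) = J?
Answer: 66624/5 ≈ 13325.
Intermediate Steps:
J = -3 (J = -3 - 3*1*0 = -3 - 3*0 = -3 + 0 = -3)
K(g, Q) = -3
k = ⅗ (k = -(-6)/10 = -1*(-⅗) = ⅗ ≈ 0.60000)
((290 + 404)*(K(3, 18) + k))*(-8) = ((290 + 404)*(-3 + ⅗))*(-8) = (694*(-12/5))*(-8) = -8328/5*(-8) = 66624/5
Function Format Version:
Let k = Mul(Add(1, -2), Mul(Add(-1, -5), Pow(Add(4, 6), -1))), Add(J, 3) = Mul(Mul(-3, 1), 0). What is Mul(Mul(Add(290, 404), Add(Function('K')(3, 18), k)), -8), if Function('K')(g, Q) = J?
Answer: Rational(66624, 5) ≈ 13325.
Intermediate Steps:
J = -3 (J = Add(-3, Mul(Mul(-3, 1), 0)) = Add(-3, Mul(-3, 0)) = Add(-3, 0) = -3)
Function('K')(g, Q) = -3
k = Rational(3, 5) (k = Mul(-1, Mul(-6, Pow(10, -1))) = Mul(-1, Mul(-6, Rational(1, 10))) = Mul(-1, Rational(-3, 5)) = Rational(3, 5) ≈ 0.60000)
Mul(Mul(Add(290, 404), Add(Function('K')(3, 18), k)), -8) = Mul(Mul(Add(290, 404), Add(-3, Rational(3, 5))), -8) = Mul(Mul(694, Rational(-12, 5)), -8) = Mul(Rational(-8328, 5), -8) = Rational(66624, 5)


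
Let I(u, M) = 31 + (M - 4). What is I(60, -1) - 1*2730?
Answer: -2704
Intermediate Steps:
I(u, M) = 27 + M (I(u, M) = 31 + (-4 + M) = 27 + M)
I(60, -1) - 1*2730 = (27 - 1) - 1*2730 = 26 - 2730 = -2704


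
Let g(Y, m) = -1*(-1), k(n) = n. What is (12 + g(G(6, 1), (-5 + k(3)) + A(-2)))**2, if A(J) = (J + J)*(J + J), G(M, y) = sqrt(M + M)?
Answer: 169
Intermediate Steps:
G(M, y) = sqrt(2)*sqrt(M) (G(M, y) = sqrt(2*M) = sqrt(2)*sqrt(M))
A(J) = 4*J**2 (A(J) = (2*J)*(2*J) = 4*J**2)
g(Y, m) = 1
(12 + g(G(6, 1), (-5 + k(3)) + A(-2)))**2 = (12 + 1)**2 = 13**2 = 169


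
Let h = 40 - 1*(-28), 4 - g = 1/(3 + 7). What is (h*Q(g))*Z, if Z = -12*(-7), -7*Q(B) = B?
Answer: -15912/5 ≈ -3182.4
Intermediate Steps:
g = 39/10 (g = 4 - 1/(3 + 7) = 4 - 1/10 = 4 - 1*⅒ = 4 - ⅒ = 39/10 ≈ 3.9000)
Q(B) = -B/7
h = 68 (h = 40 + 28 = 68)
Z = 84
(h*Q(g))*Z = (68*(-⅐*39/10))*84 = (68*(-39/70))*84 = -1326/35*84 = -15912/5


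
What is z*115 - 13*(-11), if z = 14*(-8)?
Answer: -12737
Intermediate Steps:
z = -112
z*115 - 13*(-11) = -112*115 - 13*(-11) = -12880 + 143 = -12737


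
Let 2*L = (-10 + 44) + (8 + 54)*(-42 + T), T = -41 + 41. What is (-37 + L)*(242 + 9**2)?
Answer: -427006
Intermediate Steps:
T = 0
L = -1285 (L = ((-10 + 44) + (8 + 54)*(-42 + 0))/2 = (34 + 62*(-42))/2 = (34 - 2604)/2 = (1/2)*(-2570) = -1285)
(-37 + L)*(242 + 9**2) = (-37 - 1285)*(242 + 9**2) = -1322*(242 + 81) = -1322*323 = -427006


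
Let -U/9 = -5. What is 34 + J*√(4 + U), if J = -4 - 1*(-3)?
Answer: 27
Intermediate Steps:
U = 45 (U = -9*(-5) = 45)
J = -1 (J = -4 + 3 = -1)
34 + J*√(4 + U) = 34 - √(4 + 45) = 34 - √49 = 34 - 1*7 = 34 - 7 = 27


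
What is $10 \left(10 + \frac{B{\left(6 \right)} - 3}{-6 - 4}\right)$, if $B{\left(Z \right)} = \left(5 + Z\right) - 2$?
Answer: $94$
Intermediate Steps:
$B{\left(Z \right)} = 3 + Z$
$10 \left(10 + \frac{B{\left(6 \right)} - 3}{-6 - 4}\right) = 10 \left(10 + \frac{\left(3 + 6\right) - 3}{-6 - 4}\right) = 10 \left(10 + \frac{9 - 3}{-10}\right) = 10 \left(10 + 6 \left(- \frac{1}{10}\right)\right) = 10 \left(10 - \frac{3}{5}\right) = 10 \cdot \frac{47}{5} = 94$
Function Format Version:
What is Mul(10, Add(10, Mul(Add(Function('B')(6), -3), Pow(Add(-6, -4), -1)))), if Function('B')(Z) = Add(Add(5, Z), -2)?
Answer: 94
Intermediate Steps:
Function('B')(Z) = Add(3, Z)
Mul(10, Add(10, Mul(Add(Function('B')(6), -3), Pow(Add(-6, -4), -1)))) = Mul(10, Add(10, Mul(Add(Add(3, 6), -3), Pow(Add(-6, -4), -1)))) = Mul(10, Add(10, Mul(Add(9, -3), Pow(-10, -1)))) = Mul(10, Add(10, Mul(6, Rational(-1, 10)))) = Mul(10, Add(10, Rational(-3, 5))) = Mul(10, Rational(47, 5)) = 94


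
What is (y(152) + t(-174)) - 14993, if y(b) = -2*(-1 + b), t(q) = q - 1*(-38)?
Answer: -15431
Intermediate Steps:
t(q) = 38 + q (t(q) = q + 38 = 38 + q)
y(b) = 2 - 2*b
(y(152) + t(-174)) - 14993 = ((2 - 2*152) + (38 - 174)) - 14993 = ((2 - 304) - 136) - 14993 = (-302 - 136) - 14993 = -438 - 14993 = -15431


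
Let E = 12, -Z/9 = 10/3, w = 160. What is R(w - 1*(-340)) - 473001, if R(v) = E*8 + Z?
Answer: -472935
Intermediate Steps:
Z = -30 (Z = -90/3 = -9*10/3 = -30)
R(v) = 66 (R(v) = 12*8 - 30 = 96 - 30 = 66)
R(w - 1*(-340)) - 473001 = 66 - 473001 = -472935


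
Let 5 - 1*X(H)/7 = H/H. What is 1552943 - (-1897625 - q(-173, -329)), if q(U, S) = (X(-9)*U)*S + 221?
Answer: 5044465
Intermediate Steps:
X(H) = 28 (X(H) = 35 - 7*H/H = 35 - 7*1 = 35 - 7 = 28)
q(U, S) = 221 + 28*S*U (q(U, S) = (28*U)*S + 221 = 28*S*U + 221 = 221 + 28*S*U)
1552943 - (-1897625 - q(-173, -329)) = 1552943 - (-1897625 - (221 + 28*(-329)*(-173))) = 1552943 - (-1897625 - (221 + 1593676)) = 1552943 - (-1897625 - 1*1593897) = 1552943 - (-1897625 - 1593897) = 1552943 - 1*(-3491522) = 1552943 + 3491522 = 5044465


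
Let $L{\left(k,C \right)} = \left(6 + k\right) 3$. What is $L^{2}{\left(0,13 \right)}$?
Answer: $324$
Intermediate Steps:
$L{\left(k,C \right)} = 18 + 3 k$
$L^{2}{\left(0,13 \right)} = \left(18 + 3 \cdot 0\right)^{2} = \left(18 + 0\right)^{2} = 18^{2} = 324$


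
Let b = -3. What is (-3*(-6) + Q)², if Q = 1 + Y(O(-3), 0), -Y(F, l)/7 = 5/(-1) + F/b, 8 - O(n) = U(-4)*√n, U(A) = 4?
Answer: 45172/9 - 12208*I*√3/9 ≈ 5019.1 - 2349.4*I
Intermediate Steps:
O(n) = 8 - 4*√n
Y(F, l) = 35 + 7*F/3 (Y(F, l) = -7*(5/(-1) + F/(-3)) = -7*(5*(-1) + F*(-⅓)) = -7*(-5 - F/3) = 35 + 7*F/3)
Q = 164/3 - 28*I*√3/3 (Q = 1 + (35 + 7*(8 - 4*I*√3)/3) = 1 + (35 + (56/3 - 28*I*√3/3)) = 1 + (161/3 - 28*I*√3/3) = 164/3 - 28*I*√3/3 ≈ 54.667 - 16.166*I)
(-3*(-6) + Q)² = (-3*(-6) + (164/3 - 28*I*√3/3))² = (18 + (164/3 - 28*I*√3/3))² = (218/3 - 28*I*√3/3)²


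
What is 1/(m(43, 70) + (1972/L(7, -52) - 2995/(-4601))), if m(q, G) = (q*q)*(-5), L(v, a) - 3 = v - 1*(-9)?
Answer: -87419/799058578 ≈ -0.00010940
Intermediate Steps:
L(v, a) = 12 + v (L(v, a) = 3 + (v - 1*(-9)) = 3 + (v + 9) = 3 + (9 + v) = 12 + v)
m(q, G) = -5*q² (m(q, G) = q²*(-5) = -5*q²)
1/(m(43, 70) + (1972/L(7, -52) - 2995/(-4601))) = 1/(-5*43² + (1972/(12 + 7) - 2995/(-4601))) = 1/(-5*1849 + (1972/19 - 2995*(-1/4601))) = 1/(-9245 + (1972*(1/19) + 2995/4601)) = 1/(-9245 + (1972/19 + 2995/4601)) = 1/(-9245 + 9130077/87419) = 1/(-799058578/87419) = -87419/799058578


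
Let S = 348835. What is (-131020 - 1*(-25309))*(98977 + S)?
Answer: -47338654332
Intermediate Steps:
(-131020 - 1*(-25309))*(98977 + S) = (-131020 - 1*(-25309))*(98977 + 348835) = (-131020 + 25309)*447812 = -105711*447812 = -47338654332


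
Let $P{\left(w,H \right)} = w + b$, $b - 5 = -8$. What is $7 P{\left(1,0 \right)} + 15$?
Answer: $1$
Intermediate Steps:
$b = -3$ ($b = 5 - 8 = -3$)
$P{\left(w,H \right)} = -3 + w$ ($P{\left(w,H \right)} = w - 3 = -3 + w$)
$7 P{\left(1,0 \right)} + 15 = 7 \left(-3 + 1\right) + 15 = 7 \left(-2\right) + 15 = -14 + 15 = 1$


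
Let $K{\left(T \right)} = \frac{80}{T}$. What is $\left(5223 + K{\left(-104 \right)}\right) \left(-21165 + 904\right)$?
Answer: $- \frac{1375499029}{13} \approx -1.0581 \cdot 10^{8}$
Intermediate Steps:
$\left(5223 + K{\left(-104 \right)}\right) \left(-21165 + 904\right) = \left(5223 + \frac{80}{-104}\right) \left(-21165 + 904\right) = \left(5223 + 80 \left(- \frac{1}{104}\right)\right) \left(-20261\right) = \left(5223 - \frac{10}{13}\right) \left(-20261\right) = \frac{67889}{13} \left(-20261\right) = - \frac{1375499029}{13}$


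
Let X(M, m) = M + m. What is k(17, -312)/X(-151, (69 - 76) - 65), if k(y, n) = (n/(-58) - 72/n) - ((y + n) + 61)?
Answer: -90333/84071 ≈ -1.0745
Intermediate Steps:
k(y, n) = -61 - y - 72/n - 59*n/58 (k(y, n) = (n*(-1/58) - 72/n) - ((n + y) + 61) = (-n/58 - 72/n) - (61 + n + y) = (-72/n - n/58) + (-61 - n - y) = -61 - y - 72/n - 59*n/58)
k(17, -312)/X(-151, (69 - 76) - 65) = (-61 - 1*17 - 72/(-312) - 59/58*(-312))/(-151 + ((69 - 76) - 65)) = (-61 - 17 - 72*(-1/312) + 9204/29)/(-151 + (-7 - 65)) = (-61 - 17 + 3/13 + 9204/29)/(-151 - 72) = (90333/377)/(-223) = (90333/377)*(-1/223) = -90333/84071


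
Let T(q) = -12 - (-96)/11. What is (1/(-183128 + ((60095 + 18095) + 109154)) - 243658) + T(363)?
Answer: -11300035173/46376 ≈ -2.4366e+5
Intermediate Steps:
T(q) = -36/11 (T(q) = -12 - (-96)/11 = -12 - 12*(-8/11) = -12 + 96/11 = -36/11)
(1/(-183128 + ((60095 + 18095) + 109154)) - 243658) + T(363) = (1/(-183128 + ((60095 + 18095) + 109154)) - 243658) - 36/11 = (1/(-183128 + (78190 + 109154)) - 243658) - 36/11 = (1/(-183128 + 187344) - 243658) - 36/11 = (1/4216 - 243658) - 36/11 = -1027262127/4216 - 36/11 = -11300035173/46376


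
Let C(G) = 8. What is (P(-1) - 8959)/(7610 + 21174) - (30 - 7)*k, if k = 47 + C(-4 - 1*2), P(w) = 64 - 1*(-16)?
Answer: -36420639/28784 ≈ -1265.3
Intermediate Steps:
P(w) = 80 (P(w) = 64 + 16 = 80)
k = 55 (k = 47 + 8 = 55)
(P(-1) - 8959)/(7610 + 21174) - (30 - 7)*k = (80 - 8959)/(7610 + 21174) - (30 - 7)*55 = -8879/28784 - 23*55 = -8879*1/28784 - 1*1265 = -8879/28784 - 1265 = -36420639/28784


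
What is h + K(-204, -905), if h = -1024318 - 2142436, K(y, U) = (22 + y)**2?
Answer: -3133630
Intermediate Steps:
h = -3166754
h + K(-204, -905) = -3166754 + (22 - 204)**2 = -3166754 + (-182)**2 = -3166754 + 33124 = -3133630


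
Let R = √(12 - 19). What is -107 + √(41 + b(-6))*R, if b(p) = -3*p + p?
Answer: -107 + I*√371 ≈ -107.0 + 19.261*I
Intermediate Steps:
b(p) = -2*p
R = I*√7 (R = √(-7) = I*√7 ≈ 2.6458*I)
-107 + √(41 + b(-6))*R = -107 + √(41 - 2*(-6))*(I*√7) = -107 + √(41 + 12)*(I*√7) = -107 + √53*(I*√7) = -107 + I*√371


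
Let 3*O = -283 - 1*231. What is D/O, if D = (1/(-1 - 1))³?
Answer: 3/4112 ≈ 0.00072957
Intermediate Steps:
O = -514/3 (O = (-283 - 1*231)/3 = (-283 - 231)/3 = (⅓)*(-514) = -514/3 ≈ -171.33)
D = -⅛ (D = (1/(-2))³ = (-½)³ = -⅛ ≈ -0.12500)
D/O = -1/(8*(-514/3)) = -⅛*(-3/514) = 3/4112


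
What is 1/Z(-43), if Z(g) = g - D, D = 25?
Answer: -1/68 ≈ -0.014706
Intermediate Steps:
Z(g) = -25 + g (Z(g) = g - 1*25 = g - 25 = -25 + g)
1/Z(-43) = 1/(-25 - 43) = 1/(-68) = -1/68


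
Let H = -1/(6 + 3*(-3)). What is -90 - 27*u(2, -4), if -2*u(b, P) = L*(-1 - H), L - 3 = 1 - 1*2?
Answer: -126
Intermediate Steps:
H = 1/3 (H = -1/(6 - 9) = -1/(-3) = -1*(-1/3) = 1/3 ≈ 0.33333)
L = 2 (L = 3 + (1 - 1*2) = 3 + (1 - 2) = 3 - 1 = 2)
u(b, P) = 4/3 (u(b, P) = -(-1 - 1*1/3) = -(-1 - 1/3) = -(-4)/3 = -1/2*(-8/3) = 4/3)
-90 - 27*u(2, -4) = -90 - 27*4/3 = -90 - 36 = -126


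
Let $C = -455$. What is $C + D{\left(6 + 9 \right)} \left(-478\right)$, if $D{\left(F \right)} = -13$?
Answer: $5759$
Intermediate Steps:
$C + D{\left(6 + 9 \right)} \left(-478\right) = -455 - -6214 = -455 + 6214 = 5759$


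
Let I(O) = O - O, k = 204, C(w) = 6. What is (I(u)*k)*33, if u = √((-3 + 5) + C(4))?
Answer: 0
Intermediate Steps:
u = 2*√2 (u = √((-3 + 5) + 6) = √(2 + 6) = √8 = 2*√2 ≈ 2.8284)
I(O) = 0
(I(u)*k)*33 = (0*204)*33 = 0*33 = 0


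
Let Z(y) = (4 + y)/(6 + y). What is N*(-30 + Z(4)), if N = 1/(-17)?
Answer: 146/85 ≈ 1.7176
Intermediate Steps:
Z(y) = (4 + y)/(6 + y)
N = -1/17 ≈ -0.058824
N*(-30 + Z(4)) = -(-30 + (4 + 4)/(6 + 4))/17 = -(-30 + 8/10)/17 = -(-30 + (1/10)*8)/17 = -(-30 + 4/5)/17 = -1/17*(-146/5) = 146/85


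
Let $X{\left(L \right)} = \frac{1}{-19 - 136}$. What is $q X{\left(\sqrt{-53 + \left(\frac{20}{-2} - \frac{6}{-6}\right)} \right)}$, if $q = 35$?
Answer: $- \frac{7}{31} \approx -0.22581$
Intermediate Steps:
$X{\left(L \right)} = - \frac{1}{155}$ ($X{\left(L \right)} = \frac{1}{-155} = - \frac{1}{155}$)
$q X{\left(\sqrt{-53 + \left(\frac{20}{-2} - \frac{6}{-6}\right)} \right)} = 35 \left(- \frac{1}{155}\right) = - \frac{7}{31}$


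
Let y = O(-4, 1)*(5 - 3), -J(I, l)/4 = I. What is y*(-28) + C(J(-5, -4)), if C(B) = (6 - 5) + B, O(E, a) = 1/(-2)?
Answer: 49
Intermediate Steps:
O(E, a) = -1/2
J(I, l) = -4*I
y = -1 (y = -(5 - 3)/2 = -1/2*2 = -1)
C(B) = 1 + B
y*(-28) + C(J(-5, -4)) = -1*(-28) + (1 - 4*(-5)) = 28 + (1 + 20) = 28 + 21 = 49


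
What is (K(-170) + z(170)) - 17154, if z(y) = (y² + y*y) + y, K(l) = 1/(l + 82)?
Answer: 3591807/88 ≈ 40816.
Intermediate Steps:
K(l) = 1/(82 + l)
z(y) = y + 2*y² (z(y) = (y² + y²) + y = 2*y² + y = y + 2*y²)
(K(-170) + z(170)) - 17154 = (1/(82 - 170) + 170*(1 + 2*170)) - 17154 = (1/(-88) + 170*(1 + 340)) - 17154 = (-1/88 + 170*341) - 17154 = (-1/88 + 57970) - 17154 = 5101359/88 - 17154 = 3591807/88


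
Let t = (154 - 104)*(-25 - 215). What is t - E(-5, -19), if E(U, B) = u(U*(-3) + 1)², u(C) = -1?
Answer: -12001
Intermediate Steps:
t = -12000 (t = 50*(-240) = -12000)
E(U, B) = 1 (E(U, B) = (-1)² = 1)
t - E(-5, -19) = -12000 - 1*1 = -12000 - 1 = -12001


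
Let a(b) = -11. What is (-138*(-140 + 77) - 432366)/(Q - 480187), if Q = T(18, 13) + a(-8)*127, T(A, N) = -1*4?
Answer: 105918/120397 ≈ 0.87974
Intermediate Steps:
T(A, N) = -4
Q = -1401 (Q = -4 - 11*127 = -4 - 1397 = -1401)
(-138*(-140 + 77) - 432366)/(Q - 480187) = (-138*(-140 + 77) - 432366)/(-1401 - 480187) = (-138*(-63) - 432366)/(-481588) = (8694 - 432366)*(-1/481588) = -423672*(-1/481588) = 105918/120397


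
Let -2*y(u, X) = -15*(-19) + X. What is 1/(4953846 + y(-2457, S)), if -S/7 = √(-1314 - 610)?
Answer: 19814814/98156713557925 - 28*I*√481/98156713557925 ≈ 2.0187e-7 - 6.2562e-12*I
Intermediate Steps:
S = -14*I*√481 (S = -7*√(-1314 - 610) = -14*I*√481 ≈ -307.04*I)
y(u, X) = -285/2 - X/2 (y(u, X) = -(-15*(-19) + X)/2 = -(285 + X)/2 = -285/2 - X/2)
1/(4953846 + y(-2457, S)) = 1/(4953846 + (-285/2 - (-7)*I*√481)) = 1/(4953846 + (-285/2 + 7*I*√481)) = 1/(9907407/2 + 7*I*√481)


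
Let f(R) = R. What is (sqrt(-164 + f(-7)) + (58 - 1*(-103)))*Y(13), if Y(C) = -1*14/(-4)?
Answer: 1127/2 + 21*I*sqrt(19)/2 ≈ 563.5 + 45.768*I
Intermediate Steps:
Y(C) = 7/2 (Y(C) = -14*(-1/4) = 7/2)
(sqrt(-164 + f(-7)) + (58 - 1*(-103)))*Y(13) = (sqrt(-164 - 7) + (58 - 1*(-103)))*(7/2) = (sqrt(-171) + (58 + 103))*(7/2) = (3*I*sqrt(19) + 161)*(7/2) = (161 + 3*I*sqrt(19))*(7/2) = 1127/2 + 21*I*sqrt(19)/2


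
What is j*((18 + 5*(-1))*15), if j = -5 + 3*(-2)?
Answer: -2145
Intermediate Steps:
j = -11 (j = -5 - 6 = -11)
j*((18 + 5*(-1))*15) = -11*(18 + 5*(-1))*15 = -11*(18 - 5)*15 = -143*15 = -11*195 = -2145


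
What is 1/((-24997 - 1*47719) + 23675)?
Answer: -1/49041 ≈ -2.0391e-5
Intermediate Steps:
1/((-24997 - 1*47719) + 23675) = 1/((-24997 - 47719) + 23675) = 1/(-72716 + 23675) = 1/(-49041) = -1/49041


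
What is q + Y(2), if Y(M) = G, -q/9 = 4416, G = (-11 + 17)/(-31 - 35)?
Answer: -437185/11 ≈ -39744.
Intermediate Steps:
G = -1/11 (G = 6/(-66) = 6*(-1/66) = -1/11 ≈ -0.090909)
q = -39744 (q = -9*4416 = -39744)
Y(M) = -1/11
q + Y(2) = -39744 - 1/11 = -437185/11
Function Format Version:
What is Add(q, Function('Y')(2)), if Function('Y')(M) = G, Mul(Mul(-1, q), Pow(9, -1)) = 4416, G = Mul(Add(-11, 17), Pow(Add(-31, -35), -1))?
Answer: Rational(-437185, 11) ≈ -39744.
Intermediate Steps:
G = Rational(-1, 11) (G = Mul(6, Pow(-66, -1)) = Mul(6, Rational(-1, 66)) = Rational(-1, 11) ≈ -0.090909)
q = -39744 (q = Mul(-9, 4416) = -39744)
Function('Y')(M) = Rational(-1, 11)
Add(q, Function('Y')(2)) = Add(-39744, Rational(-1, 11)) = Rational(-437185, 11)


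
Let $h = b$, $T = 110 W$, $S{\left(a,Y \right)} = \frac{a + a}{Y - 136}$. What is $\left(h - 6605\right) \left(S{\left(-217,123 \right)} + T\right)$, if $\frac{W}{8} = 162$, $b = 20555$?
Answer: $\frac{25859310300}{13} \approx 1.9892 \cdot 10^{9}$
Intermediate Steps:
$W = 1296$ ($W = 8 \cdot 162 = 1296$)
$S{\left(a,Y \right)} = \frac{2 a}{-136 + Y}$
$T = 142560$ ($T = 110 \cdot 1296 = 142560$)
$h = 20555$
$\left(h - 6605\right) \left(S{\left(-217,123 \right)} + T\right) = \left(20555 - 6605\right) \left(2 \left(-217\right) \frac{1}{-136 + 123} + 142560\right) = 13950 \left(2 \left(-217\right) \frac{1}{-13} + 142560\right) = 13950 \left(2 \left(-217\right) \left(- \frac{1}{13}\right) + 142560\right) = 13950 \left(\frac{434}{13} + 142560\right) = 13950 \cdot \frac{1853714}{13} = \frac{25859310300}{13}$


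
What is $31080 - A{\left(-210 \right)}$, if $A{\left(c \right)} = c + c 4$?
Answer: $32130$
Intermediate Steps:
$A{\left(c \right)} = 5 c$ ($A{\left(c \right)} = c + 4 c = 5 c$)
$31080 - A{\left(-210 \right)} = 31080 - 5 \left(-210\right) = 31080 - -1050 = 31080 + 1050 = 32130$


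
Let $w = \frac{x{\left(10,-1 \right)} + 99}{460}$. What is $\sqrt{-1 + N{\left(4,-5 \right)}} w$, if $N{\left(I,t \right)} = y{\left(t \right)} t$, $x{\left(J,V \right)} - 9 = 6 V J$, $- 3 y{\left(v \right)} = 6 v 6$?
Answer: $\frac{12 i \sqrt{301}}{115} \approx 1.8104 i$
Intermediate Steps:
$y{\left(v \right)} = - 12 v$ ($y{\left(v \right)} = - \frac{6 v 6}{3} = - \frac{36 v}{3} = - 12 v$)
$x{\left(J,V \right)} = 9 + 6 J V$ ($x{\left(J,V \right)} = 9 + 6 V J = 9 + 6 J V$)
$w = \frac{12}{115}$ ($w = \frac{\left(9 + 6 \cdot 10 \left(-1\right)\right) + 99}{460} = \left(\left(9 - 60\right) + 99\right) \frac{1}{460} = \left(-51 + 99\right) \frac{1}{460} = 48 \cdot \frac{1}{460} = \frac{12}{115} \approx 0.10435$)
$N{\left(I,t \right)} = - 12 t^{2}$ ($N{\left(I,t \right)} = - 12 t t = - 12 t^{2}$)
$\sqrt{-1 + N{\left(4,-5 \right)}} w = \sqrt{-1 - 12 \left(-5\right)^{2}} \cdot \frac{12}{115} = \sqrt{-1 - 300} \cdot \frac{12}{115} = \sqrt{-301} \cdot \frac{12}{115} = i \sqrt{301} \cdot \frac{12}{115} = \frac{12 i \sqrt{301}}{115}$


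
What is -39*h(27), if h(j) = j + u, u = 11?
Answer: -1482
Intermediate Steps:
h(j) = 11 + j (h(j) = j + 11 = 11 + j)
-39*h(27) = -39*(11 + 27) = -39*38 = -1482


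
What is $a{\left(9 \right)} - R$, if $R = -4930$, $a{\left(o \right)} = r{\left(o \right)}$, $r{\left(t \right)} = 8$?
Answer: $4938$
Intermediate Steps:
$a{\left(o \right)} = 8$
$a{\left(9 \right)} - R = 8 - -4930 = 8 + 4930 = 4938$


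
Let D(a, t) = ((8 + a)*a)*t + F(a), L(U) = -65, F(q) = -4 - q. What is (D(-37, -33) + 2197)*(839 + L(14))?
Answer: -25680546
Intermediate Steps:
D(a, t) = -4 - a + a*t*(8 + a) (D(a, t) = ((8 + a)*a)*t + (-4 - a) = (a*(8 + a))*t + (-4 - a) = a*t*(8 + a) + (-4 - a) = -4 - a + a*t*(8 + a))
(D(-37, -33) + 2197)*(839 + L(14)) = ((-4 - 1*(-37) - 33*(-37)**2 + 8*(-37)*(-33)) + 2197)*(839 - 65) = ((-4 + 37 - 33*1369 + 9768) + 2197)*774 = ((-4 + 37 - 45177 + 9768) + 2197)*774 = (-35376 + 2197)*774 = -33179*774 = -25680546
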